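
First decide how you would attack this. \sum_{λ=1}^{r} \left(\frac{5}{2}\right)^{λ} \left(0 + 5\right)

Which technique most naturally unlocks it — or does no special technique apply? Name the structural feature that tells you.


Method: the geometric series formula — each term is \frac{5}{2} times the previous one, so the geometric-series formula applies directly.


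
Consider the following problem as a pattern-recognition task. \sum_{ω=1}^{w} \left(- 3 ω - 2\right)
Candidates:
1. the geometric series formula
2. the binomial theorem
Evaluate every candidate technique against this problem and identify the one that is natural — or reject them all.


Verdict: no special technique — nothing telescopes and nothing is geometric; polynomial terms in ω sum term by term.
- the geometric series formula — the term-to-term ratio drifts with the index — the one thing the geometric formula cannot absorb.
- the binomial theorem — the terms lack the binomial-coefficient-weighted complementary-power pattern of an expansion.


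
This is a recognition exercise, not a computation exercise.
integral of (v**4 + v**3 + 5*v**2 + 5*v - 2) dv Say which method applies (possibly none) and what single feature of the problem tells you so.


Best approach: no special technique — scan for structure and find none: constant multiples of powers of v, integrate directly.


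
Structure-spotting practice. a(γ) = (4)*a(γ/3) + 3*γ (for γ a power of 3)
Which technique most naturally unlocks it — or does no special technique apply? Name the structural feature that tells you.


Verdict: the master substitution — index division is the fingerprint: γ/3 in the recursive call means substitute γ = 3^m.


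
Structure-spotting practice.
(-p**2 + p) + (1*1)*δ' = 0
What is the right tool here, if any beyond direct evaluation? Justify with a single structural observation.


Best approach: no special technique — with δ absent the equation is not coupled at all: direct integration in p.


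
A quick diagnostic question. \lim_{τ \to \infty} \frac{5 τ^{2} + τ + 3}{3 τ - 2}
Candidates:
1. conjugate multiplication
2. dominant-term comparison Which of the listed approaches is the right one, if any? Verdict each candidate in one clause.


Verdict: dominant-term comparison — at large τ only the top-degree terms survive; compare the leading terms and the limit falls out.
- conjugate multiplication — the conjugate move applies to radical differences, which this is not.
- dominant-term comparison — yes, a natural case for it.


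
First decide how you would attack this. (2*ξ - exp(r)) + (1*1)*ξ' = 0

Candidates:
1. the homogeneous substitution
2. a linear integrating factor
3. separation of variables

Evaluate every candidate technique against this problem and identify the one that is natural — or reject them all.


Best approach: a linear integrating factor — the unknown enters only to the first power against a nonzero forcing term — the integrating-factor template applies directly.
- the homogeneous substitution — solved for the derivative, the right side changes under joint scaling of the two variables.
- a linear integrating factor — yes — fits the structure here.
- separation of variables — the two dependences are entangled, not a clean product of one-variable pieces.


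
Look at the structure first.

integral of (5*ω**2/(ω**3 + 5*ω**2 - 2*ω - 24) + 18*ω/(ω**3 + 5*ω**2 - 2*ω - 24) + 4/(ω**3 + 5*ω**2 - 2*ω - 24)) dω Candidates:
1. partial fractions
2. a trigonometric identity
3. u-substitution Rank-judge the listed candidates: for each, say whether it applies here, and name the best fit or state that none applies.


Best approach: partial fractions — each factor of ω**3 + 5*ω**2 - 2*ω - 24 owns one elementary piece of the integrand — separate them and integrate piecewise.
- partial fractions: a fit — the right tool for this form.
- a trigonometric identity — there is no trigonometric structure at all — the integrand carries no sine or cosine to rewrite.
- u-substitution — no subexpression of the integrand serves as a whole-integral substitution inner — individual terms may offer their own, but none carries its derivative as a factor of the full integrand; a working change of variable would have to be constructed from outside the expression.


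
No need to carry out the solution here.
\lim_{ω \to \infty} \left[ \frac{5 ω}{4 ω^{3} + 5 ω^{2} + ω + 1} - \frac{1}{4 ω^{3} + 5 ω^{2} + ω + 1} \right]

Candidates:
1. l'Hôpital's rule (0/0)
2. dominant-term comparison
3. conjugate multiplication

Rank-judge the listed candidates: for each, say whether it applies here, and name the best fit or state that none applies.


Best approach: dominant-term comparison — growth-rate triage: the leading powers of ω decide the limit, everything else is noise.
- l'Hôpital's rule (0/0) — as a single quotient the expression runs to ∞/∞ at the limit point — an at-infinity form of the rule would apply, though the leading-growth comparison is the direct reading.
- dominant-term comparison — a fit — the right tool for this form.
- conjugate multiplication: the conjugate move applies to radical differences, which this is not.


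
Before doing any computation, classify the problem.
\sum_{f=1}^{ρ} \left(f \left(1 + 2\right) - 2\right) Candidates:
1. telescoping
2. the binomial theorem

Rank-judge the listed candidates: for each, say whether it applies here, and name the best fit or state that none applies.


Verdict: no special technique — no ratio, no shift structure, no binomial pattern: sum the constant-multiple powers of f with known formulas.
- telescoping: computed from the summand as displayed, the partial sums build up without the pairwise collapse telescoping exploits.
- the binomial theorem: no binomial coefficients pair with matched powers.


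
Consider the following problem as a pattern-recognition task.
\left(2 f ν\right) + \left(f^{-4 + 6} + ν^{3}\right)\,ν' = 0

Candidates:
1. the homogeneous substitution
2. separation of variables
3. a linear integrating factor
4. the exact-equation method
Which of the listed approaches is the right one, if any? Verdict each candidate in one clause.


Verdict: the exact-equation method — take the mixed partials of 2 f ν and (f^{-4 + 6} + ν^{3}): they are equal, which certifies an exact differential.
- the homogeneous substitution: the slope does not depend on the ratio of the variables alone.
- separation of variables: no algebra isolates the independent variable on one side and the unknown on the other.
- a linear integrating factor — the unknown enters nonlinearly (through a power, a denominator, or a transcendental function), which the linear integrating-factor recipe cannot absorb as-is — any repair would come from a preliminary substitution, not the factor.
- the exact-equation method — yes, a natural case for it.


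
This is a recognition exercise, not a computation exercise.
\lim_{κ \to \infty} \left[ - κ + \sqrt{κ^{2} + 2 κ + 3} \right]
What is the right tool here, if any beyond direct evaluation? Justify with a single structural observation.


Technique: conjugate multiplication — both pieces blow up but their difference is finite; the conjugate trick rationalizes \sqrt{κ^{2} + 2 κ + 3} - κ.


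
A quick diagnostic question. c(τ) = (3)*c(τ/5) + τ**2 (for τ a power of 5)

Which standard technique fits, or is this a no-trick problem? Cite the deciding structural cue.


Best approach: the master substitution — the call at τ/5 makes this multiplicative recursion; the master-style substitution converts it to additive.


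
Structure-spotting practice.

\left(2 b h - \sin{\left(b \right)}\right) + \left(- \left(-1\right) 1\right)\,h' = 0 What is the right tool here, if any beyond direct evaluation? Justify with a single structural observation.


Verdict: a linear integrating factor — the unknown enters only to the first power against a nonzero forcing term — the integrating-factor template applies directly.


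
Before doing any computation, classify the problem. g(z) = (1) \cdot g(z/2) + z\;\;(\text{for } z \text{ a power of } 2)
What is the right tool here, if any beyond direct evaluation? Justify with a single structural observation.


Technique: the master substitution — the argument shrinks by the factor 2, so measure the index on a logarithmic scale and the recursion becomes a shift.


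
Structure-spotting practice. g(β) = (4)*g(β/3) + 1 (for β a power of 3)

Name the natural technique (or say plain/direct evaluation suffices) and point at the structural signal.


Diagnosis: the master substitution — the index is divided (β/3), not shifted — substitute β = 3^m to straighten it into a shift recurrence.


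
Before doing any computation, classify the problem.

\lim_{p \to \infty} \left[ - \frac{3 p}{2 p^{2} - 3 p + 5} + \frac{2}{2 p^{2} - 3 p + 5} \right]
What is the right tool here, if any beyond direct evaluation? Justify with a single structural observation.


Diagnosis: dominant-term comparison — divide by the highest power of p present: lower-order terms vanish and the dominant ratio remains. Viewed as a single quotient this is an ∞/∞ form — an at-infinity application of l'Hôpital's rule would also resolve it; comparing leading growth reads the answer without differentiating.


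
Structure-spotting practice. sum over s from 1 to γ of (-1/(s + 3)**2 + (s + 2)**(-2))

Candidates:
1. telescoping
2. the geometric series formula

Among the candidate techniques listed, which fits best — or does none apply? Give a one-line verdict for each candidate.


Method: telescoping — the summand is (s + 2)**(-2) minus the same expression shifted by one, so consecutive terms cancel in pairs.
- telescoping: applies; the problem has the shape this method handles.
- the geometric series formula — no single multiplier carries one term to the next throughout the sum.


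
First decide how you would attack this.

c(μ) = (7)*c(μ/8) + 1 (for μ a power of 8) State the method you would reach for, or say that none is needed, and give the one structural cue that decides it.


Technique: the master substitution — recursion at μ/8 is multiplicative in the index; logarithmic reindexing via μ = 8^m linearizes it.


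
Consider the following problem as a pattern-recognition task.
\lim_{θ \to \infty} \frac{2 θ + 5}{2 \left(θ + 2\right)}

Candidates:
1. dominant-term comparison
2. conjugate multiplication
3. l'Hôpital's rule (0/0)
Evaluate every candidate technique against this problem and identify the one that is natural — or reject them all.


Best approach: dominant-term comparison — as θ grows, only the highest-degree terms matter — compare leading terms and read the limit off.
- dominant-term comparison: yes — fits the structure here.
- conjugate multiplication — rationalization has no target — no divergent radical difference appears.
- l'Hôpital's rule (0/0) — as a single quotient the expression runs to ∞/∞ at the limit point — an at-infinity form of the rule would apply, though the leading-growth comparison is the direct reading.


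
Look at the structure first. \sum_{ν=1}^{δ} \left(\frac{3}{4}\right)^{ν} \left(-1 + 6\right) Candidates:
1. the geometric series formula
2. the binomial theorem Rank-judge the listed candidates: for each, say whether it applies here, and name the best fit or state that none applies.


Best approach: the geometric series formula — consecutive terms stand in a fixed index-free ratio — the geometric sum formula closes it.
- the geometric series formula — yes — fits the structure here.
- the binomial theorem — no binomial coefficients pair up with complementary powers here.


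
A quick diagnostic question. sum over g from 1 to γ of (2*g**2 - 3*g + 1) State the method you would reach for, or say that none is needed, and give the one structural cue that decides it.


Technique: no special technique — no ratio, no shift structure, no binomial pattern: sum the constant-multiple powers of g with known formulas.


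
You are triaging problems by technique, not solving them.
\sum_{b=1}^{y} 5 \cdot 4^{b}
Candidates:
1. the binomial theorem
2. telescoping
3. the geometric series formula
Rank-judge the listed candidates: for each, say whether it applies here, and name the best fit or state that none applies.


Best approach: the geometric series formula — each summand is the previous one scaled by 4; that constant multiplier is itself the geometric structure.
- the binomial theorem: no binomial coefficients pair with matched powers.
- telescoping: as presented, consecutive terms share no shifted copy to cancel against — no rewrite is on display to change that.
- the geometric series formula: yes, a natural case for it.


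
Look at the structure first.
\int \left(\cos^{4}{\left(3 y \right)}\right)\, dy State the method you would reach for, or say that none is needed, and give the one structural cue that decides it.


Method: a trigonometric identity — an even power like \cos^{4}{\left(3 y \right)} flattens under the half-angle identity into first-degree cosines you can integrate directly.


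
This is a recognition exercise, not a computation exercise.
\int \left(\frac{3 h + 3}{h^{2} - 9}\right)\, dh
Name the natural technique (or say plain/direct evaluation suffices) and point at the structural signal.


Technique: partial fractions — h^{2} - 9 splits into linear pieces, so the quotient is a sum of simple fractions — decompose before integrating.


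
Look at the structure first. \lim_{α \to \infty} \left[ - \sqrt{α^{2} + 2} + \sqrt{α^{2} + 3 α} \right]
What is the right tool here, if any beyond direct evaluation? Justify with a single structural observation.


Verdict: conjugate multiplication — neither \sqrt{α^{2} + 3 α} nor \sqrt{α^{2} + 2} converges alone, so rewrite their difference as a conjugate-rationalized quotient first.


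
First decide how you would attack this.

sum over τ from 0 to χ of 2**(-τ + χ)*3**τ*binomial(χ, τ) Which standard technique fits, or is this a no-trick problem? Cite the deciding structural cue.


Method: the binomial theorem — the binomial coefficients weight matched powers of 3 and 2, which is exactly the expansion of a binomial power.


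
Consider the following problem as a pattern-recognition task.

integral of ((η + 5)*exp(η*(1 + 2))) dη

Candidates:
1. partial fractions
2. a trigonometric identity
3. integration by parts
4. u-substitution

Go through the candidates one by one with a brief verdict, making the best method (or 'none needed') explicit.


Best approach: integration by parts — η + 5 dies after finitely many derivatives while exp(η*(1 + 2)) cycles under integration — the tabular/parts setup.
- partial fractions — there is no rational-function structure to decompose.
- a trigonometric identity — there is no trigonometric structure at all — the integrand carries no sine or cosine to rewrite.
- integration by parts: yes, a natural case for it.
- u-substitution — no subexpression of the integrand pairs with its own derivative as a factor — individual terms may offer their own substitutions, but any change of variable covering the whole integral would have to be constructed from outside the expression.


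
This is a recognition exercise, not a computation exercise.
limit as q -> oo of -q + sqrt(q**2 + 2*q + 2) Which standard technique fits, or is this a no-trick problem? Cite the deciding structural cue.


Diagnosis: conjugate multiplication — sqrt(q**2 + 2*q + 2) and q both blow up, but their difference is tame once the conjugate rationalizes it.


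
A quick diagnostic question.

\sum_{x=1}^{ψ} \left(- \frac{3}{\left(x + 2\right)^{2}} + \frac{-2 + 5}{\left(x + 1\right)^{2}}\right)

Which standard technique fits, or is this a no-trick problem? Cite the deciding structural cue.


Best approach: telescoping — consecutive terms evaluate one function at adjacent indices (\frac{-2 + 5}{\left(x + 1\right)^{2}} is its current value): one term's tail is the next term's head, so the chain collapses.


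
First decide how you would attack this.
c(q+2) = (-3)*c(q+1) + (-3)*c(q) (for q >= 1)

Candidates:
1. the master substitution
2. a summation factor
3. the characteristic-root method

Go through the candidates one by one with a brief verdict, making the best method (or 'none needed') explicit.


Diagnosis: the characteristic-root method — constant coefficients and linearity mean the ansatz r^q reduces it to solving the characteristic polynomial.
- the master substitution — with no divided-index recursive call, reindexing by powers of a base buys nothing.
- a summation factor: the recurrence reaches back more than one step, outside the first-order family a summation factor normalizes.
- the characteristic-root method: yes, a natural case for it.


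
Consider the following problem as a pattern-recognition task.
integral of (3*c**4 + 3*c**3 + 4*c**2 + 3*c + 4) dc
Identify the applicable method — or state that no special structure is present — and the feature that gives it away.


Verdict: no special technique — nothing composite, nothing rational, nothing trigonometric — each constant-multiple power of c integrates by the power rule alone.


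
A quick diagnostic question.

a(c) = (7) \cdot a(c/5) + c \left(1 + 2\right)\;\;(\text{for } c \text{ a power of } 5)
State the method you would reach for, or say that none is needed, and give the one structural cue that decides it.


Verdict: the master substitution — treat m = log base 5 of c as the new clock: one recursion step advances m by one while c scales by 5.


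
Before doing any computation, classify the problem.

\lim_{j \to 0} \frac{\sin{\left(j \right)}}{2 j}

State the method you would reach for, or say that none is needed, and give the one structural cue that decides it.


Diagnosis: l'Hôpital's rule (0/0) — the 0/0 form at 0 is the signature situation for l'Hôpital's rule. A local series expansion at the point resolves it as well; the rule is the packaged version of that step.


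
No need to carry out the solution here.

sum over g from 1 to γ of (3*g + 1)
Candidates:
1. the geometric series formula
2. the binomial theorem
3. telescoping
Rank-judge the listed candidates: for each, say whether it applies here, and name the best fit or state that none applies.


Technique: no special technique — the summand is a plain polynomial in g (expanding first if it arrives factored); standard power-sum formulas evaluate it term by term.
- the geometric series formula — the term-to-term ratio drifts with the index — the one thing the geometric formula cannot absorb.
- the binomial theorem: no binomial coefficients pair up with complementary powers here.
- telescoping: computed from the summand as displayed, the partial sums build up without the pairwise collapse telescoping exploits.


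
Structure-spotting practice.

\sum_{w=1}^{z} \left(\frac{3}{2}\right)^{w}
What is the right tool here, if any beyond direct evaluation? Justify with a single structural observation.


Method: the geometric series formula — each term is \frac{3}{2} times the previous one, so the geometric-series formula applies directly.


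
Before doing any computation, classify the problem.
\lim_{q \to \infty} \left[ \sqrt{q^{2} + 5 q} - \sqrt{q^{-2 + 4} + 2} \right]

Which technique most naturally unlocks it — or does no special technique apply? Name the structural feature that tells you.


Best approach: conjugate multiplication — turning the difference into a conjugate-rationalized ratio makes the limit readable.


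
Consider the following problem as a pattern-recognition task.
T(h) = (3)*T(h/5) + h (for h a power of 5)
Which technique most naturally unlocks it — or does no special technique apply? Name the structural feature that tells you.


Best approach: the master substitution — the argument shrinks by the factor 5, so measure the index on a logarithmic scale and the recursion becomes a shift.


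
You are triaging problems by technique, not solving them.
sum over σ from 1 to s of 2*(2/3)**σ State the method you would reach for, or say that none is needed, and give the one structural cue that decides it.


Technique: the geometric series formula — the ratio of consecutive terms is the constant 2/3, independent of the index — a geometric sum.


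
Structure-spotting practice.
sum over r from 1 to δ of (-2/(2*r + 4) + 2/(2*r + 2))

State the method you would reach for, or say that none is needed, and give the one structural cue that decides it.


Verdict: telescoping — the piece each term subtracts is 2/(2*r + 2) advanced by one index, and it reappears with a plus sign leading the following term — the sum collapses to its boundary terms.


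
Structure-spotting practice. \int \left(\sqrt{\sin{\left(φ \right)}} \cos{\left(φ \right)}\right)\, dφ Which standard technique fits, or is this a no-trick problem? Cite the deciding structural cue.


Method: u-substitution — read it as f(\sin{\left(φ \right)}) times a constant multiple of d(\sin{\left(φ \right)}): one substitution, u = \sin{\left(φ \right)}, finishes it.


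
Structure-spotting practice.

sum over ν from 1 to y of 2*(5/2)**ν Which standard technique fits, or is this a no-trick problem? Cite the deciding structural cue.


Best approach: the geometric series formula — term-over-term division gives 5/2 every time — index-free ratio, geometric sum formula applies.


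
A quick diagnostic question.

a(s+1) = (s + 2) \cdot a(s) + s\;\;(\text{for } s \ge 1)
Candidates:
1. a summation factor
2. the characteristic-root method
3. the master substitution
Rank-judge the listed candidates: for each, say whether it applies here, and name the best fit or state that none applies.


Diagnosis: a summation factor — one-term recursion with variable weight s + 2 is solved by product normalization, not by root-finding.
- a summation factor — applies; the problem has the shape this method handles.
- the characteristic-root method — an index-dependent weight blocks the pure exponential ansatz.
- the master substitution — the recursion steps by a constant offset, so exponential reindexing is pointless.


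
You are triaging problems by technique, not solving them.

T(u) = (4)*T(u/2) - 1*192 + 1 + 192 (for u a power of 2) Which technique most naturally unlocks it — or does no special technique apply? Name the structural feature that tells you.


Best approach: the master substitution — the argument shrinks by the factor 2, so measure the index on a logarithmic scale and the recursion becomes a shift.


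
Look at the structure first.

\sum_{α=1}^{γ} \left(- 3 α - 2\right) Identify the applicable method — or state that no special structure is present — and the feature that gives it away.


Technique: no special technique — every summand is a constant multiple of a power of α — apply the standard power-sum identities one degree at a time.


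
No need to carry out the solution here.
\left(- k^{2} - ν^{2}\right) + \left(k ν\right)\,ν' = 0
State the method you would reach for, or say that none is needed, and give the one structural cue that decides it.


Method: the homogeneous substitution — the slope's numerator and denominator share total degree; set v = ν/k and the equation drops to separable form. Rearranged, this also fits the Bernoulli template directly; the homogeneous substitution reads the structure without the rearrangement.


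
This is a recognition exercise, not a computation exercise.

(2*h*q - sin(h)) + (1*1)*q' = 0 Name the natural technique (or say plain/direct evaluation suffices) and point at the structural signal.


Diagnosis: a linear integrating factor — q enters only linearly with coefficient 2*h; multiply by exp of the integral of 2*h and the left side becomes one derivative.


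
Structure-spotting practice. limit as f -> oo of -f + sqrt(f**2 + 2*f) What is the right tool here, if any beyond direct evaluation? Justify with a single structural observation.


Technique: conjugate multiplication — turning the difference into a conjugate-rationalized ratio makes the limit readable.


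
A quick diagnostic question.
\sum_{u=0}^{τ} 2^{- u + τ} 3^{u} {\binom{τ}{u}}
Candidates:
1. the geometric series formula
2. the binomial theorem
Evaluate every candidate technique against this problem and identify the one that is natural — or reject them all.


Diagnosis: the binomial theorem — binomial coefficients against complementary powers of 3 and 2: recognize the binomial expansion and resum.
- the geometric series formula — dividing successive terms gives an index-dependent quantity, not a constant.
- the binomial theorem: yes — fits the structure here.


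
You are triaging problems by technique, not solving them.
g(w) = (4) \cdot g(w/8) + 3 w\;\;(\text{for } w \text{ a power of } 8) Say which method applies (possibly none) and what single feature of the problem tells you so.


Verdict: the master substitution — the argument shrinks by the factor 8, so measure the index on a logarithmic scale and the recursion becomes a shift.


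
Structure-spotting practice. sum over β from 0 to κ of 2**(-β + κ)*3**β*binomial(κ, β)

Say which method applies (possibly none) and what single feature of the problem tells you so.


Best approach: the binomial theorem — the binomial coefficients weight matched powers of 3 and 2, which is exactly the expansion of a binomial power.


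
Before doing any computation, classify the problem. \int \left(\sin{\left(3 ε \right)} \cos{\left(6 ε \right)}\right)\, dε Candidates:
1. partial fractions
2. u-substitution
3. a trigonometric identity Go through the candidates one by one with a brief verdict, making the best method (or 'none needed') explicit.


Best approach: a trigonometric identity — apply product-to-sum to \sin{\left(3 ε \right)} \cos{\left(6 ε \right)}: two clean single-angle terms replace one awkward product.
- partial fractions — the expression is not a ratio of polynomials that decomposes further.
- u-substitution — no subexpression of the integrand serves as a whole-integral substitution inner — individual terms may offer their own, but none carries its derivative as a factor of the full integrand; a working change of variable would have to be constructed from outside the expression.
- a trigonometric identity: applies; the problem has the shape this method handles.


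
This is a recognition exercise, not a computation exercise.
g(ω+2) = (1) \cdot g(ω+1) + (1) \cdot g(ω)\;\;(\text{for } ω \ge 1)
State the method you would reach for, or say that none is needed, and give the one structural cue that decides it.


Verdict: the characteristic-root method — the recurrence is linear and homogeneous with constant coefficients, so the ansatz r^ω turns it into a polynomial equation for r.


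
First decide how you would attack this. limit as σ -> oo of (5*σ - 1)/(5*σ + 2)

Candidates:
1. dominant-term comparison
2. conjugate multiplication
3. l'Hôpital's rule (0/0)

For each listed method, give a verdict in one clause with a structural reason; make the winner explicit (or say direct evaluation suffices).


Method: dominant-term comparison — divide by the highest power of σ present: lower-order terms vanish and the dominant ratio remains.
- dominant-term comparison — applies; the problem has the shape this method handles.
- conjugate multiplication: there are no radicals in tension whose conjugate would simplify matters.
- l'Hôpital's rule (0/0) — no 0/0 form appears: written as one quotient, top and bottom both grow without bound, and the ratio is decided by their leading terms.


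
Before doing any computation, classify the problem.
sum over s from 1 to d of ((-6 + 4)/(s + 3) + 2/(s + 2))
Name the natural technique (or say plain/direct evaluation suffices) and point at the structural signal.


Technique: telescoping — a difference of consecutive values of one function (2/(s + 2) at one index and the next) — telescoping by construction.


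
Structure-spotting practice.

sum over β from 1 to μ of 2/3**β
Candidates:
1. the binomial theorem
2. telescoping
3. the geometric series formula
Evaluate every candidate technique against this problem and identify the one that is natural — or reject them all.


Method: the geometric series formula — consecutive terms stand in a fixed index-free ratio — the geometric sum formula closes it.
- the binomial theorem — the summand does not match any term pattern of an expanded binomial power.
- telescoping: as presented, consecutive terms share no shifted copy to cancel against — no rewrite is on display to change that.
- the geometric series formula — yes — fits the structure here.


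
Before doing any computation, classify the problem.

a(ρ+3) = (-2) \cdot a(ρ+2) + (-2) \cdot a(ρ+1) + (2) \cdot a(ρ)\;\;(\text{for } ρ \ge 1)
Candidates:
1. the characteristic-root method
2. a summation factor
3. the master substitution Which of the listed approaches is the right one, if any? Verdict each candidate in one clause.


Diagnosis: the characteristic-root method — shift-invariance with fixed coefficients calls for exponential trials; the characteristic polynomial finds every r^ρ.
- the characteristic-root method — yes — fits the structure here.
- a summation factor: the recurrence reaches back more than one step, outside the first-order family a summation factor normalizes.
- the master substitution — this is shift-type recursion, outside the divide-and-conquer template.


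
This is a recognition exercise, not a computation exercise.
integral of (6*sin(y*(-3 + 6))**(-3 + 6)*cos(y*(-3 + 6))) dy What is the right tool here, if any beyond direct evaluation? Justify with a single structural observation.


Verdict: u-substitution — the only nontrivial dependence routes through sin(y*(-3 + 6)), whose derivative supplies the leftover factor up to a constant multiple — u = sin(y*(-3 + 6)) flattens it.


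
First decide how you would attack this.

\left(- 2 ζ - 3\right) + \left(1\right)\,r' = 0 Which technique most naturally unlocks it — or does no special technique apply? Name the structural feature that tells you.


Verdict: no special technique — the slope is a function of ζ alone, so integrate both sides directly.


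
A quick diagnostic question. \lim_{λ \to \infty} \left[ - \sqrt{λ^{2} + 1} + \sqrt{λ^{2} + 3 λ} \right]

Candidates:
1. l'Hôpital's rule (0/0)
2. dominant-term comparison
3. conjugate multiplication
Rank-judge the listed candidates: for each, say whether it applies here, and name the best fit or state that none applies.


Technique: conjugate multiplication — an infinity-minus-infinity difference with a surviving radical — multiply by the conjugate to cancel the divergence.
- l'Hôpital's rule (0/0) — the expression is a difference driving to ∞ − ∞, not a 0/0 quotient — there is no ratio for the rule to differentiate.
- dominant-term comparison: no dominant power emerges to decide the limit by degree comparison.
- conjugate multiplication: a fit — the right tool for this form.


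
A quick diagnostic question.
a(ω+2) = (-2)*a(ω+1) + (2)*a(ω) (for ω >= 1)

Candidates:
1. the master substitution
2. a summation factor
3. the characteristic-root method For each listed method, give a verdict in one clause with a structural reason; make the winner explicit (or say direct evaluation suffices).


Best approach: the characteristic-root method — because shifting ω leaves the equation's coefficients unchanged, exponential trials reduce it to algebra.
- the master substitution: the recursive argument is a shift of the index, not a fixed fraction of it.
- a summation factor — the recurrence reaches back more than one step, outside the first-order family a summation factor normalizes.
- the characteristic-root method — a fit — the right tool for this form.


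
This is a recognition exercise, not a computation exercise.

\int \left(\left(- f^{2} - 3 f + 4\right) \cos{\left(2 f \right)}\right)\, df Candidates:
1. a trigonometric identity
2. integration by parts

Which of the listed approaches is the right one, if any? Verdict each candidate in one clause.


Diagnosis: integration by parts — the integrand splits as - f^{2} - 3 f + 4 times \cos{\left(2 f \right)} — repeatedly differentiating the polynomial part kills it, which is the parts ladder.
- a trigonometric identity — neither the even-power reduction nor the product-to-sum identity applies to this structure.
- integration by parts — applies; the problem has the shape this method handles.


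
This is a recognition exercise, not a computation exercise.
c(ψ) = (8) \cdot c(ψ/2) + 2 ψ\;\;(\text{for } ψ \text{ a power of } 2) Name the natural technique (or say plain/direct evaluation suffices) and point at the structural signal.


Diagnosis: the master substitution — the argument contracts 2-fold per step: reindex ψ exponentially and solve the linear recurrence in the new index.


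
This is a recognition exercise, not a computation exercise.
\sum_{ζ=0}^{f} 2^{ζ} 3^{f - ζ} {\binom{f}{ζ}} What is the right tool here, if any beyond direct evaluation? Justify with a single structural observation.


Best approach: the binomial theorem — the summand is term ζ of a binomial expansion in 2 and 3; the whole sum is a single power.


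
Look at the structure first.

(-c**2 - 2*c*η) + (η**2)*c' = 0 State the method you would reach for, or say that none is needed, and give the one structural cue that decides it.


Best approach: the homogeneous substitution — scaling η and c together leaves the slope fixed — it depends only on c/η, so substitute the ratio. Rearranged, this also fits the Bernoulli template directly; the homogeneous substitution reads the structure without the rearrangement.


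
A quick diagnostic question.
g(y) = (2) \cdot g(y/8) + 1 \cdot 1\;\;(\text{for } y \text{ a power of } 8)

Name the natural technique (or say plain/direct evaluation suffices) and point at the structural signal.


Best approach: the master substitution — the argument contracts 8-fold per step: reindex y exponentially and solve the linear recurrence in the new index.


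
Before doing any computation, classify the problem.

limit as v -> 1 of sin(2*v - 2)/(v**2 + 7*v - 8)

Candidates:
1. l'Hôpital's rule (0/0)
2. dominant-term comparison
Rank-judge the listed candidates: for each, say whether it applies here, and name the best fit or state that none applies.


Diagnosis: l'Hôpital's rule (0/0) — numerator and denominator both vanish at 1 — a genuine 0/0 form, which is exactly when l'Hôpital applies. One could equally expand both pieces locally and compare leading terms; the rule does that in one stroke.
- l'Hôpital's rule (0/0) — a fit — the right tool for this form.
- dominant-term comparison: this limit is not decided by comparing polynomial growth at infinity.


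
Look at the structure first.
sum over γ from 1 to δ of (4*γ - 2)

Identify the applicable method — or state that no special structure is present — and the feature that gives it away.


Diagnosis: no special technique — Faulhaber territory: sum each constant-multiple power of γ with its closed-form formula, no trick required.


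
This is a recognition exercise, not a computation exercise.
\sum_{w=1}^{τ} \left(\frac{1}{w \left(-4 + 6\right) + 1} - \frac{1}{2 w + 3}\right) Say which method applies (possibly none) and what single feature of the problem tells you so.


Diagnosis: telescoping — the piece each term subtracts is \frac{1}{w \left(-4 + 6\right) + 1} advanced by one index, and it reappears with a plus sign leading the following term — the sum collapses to its boundary terms.


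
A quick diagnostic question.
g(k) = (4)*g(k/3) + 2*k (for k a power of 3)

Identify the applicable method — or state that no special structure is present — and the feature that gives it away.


Best approach: the master substitution — the argument shrinks by the factor 3, so measure the index on a logarithmic scale and the recursion becomes a shift.


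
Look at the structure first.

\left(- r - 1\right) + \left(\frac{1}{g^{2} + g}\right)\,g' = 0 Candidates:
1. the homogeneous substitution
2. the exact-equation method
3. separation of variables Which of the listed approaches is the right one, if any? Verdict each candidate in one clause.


Verdict: separation of variables — all dependence on the two variables factors apart, the defining separable shape. This doubles as a Bernoulli equation in the unknown as written; dividing and integrating works on it directly.
- the homogeneous substitution: the slope does not depend on the ratio of the variables alone.
- the exact-equation method: with no real cross-dependence between the variables, the exact-equation machinery is a detour rather than the natural reading.
- separation of variables — yes — fits the structure here.


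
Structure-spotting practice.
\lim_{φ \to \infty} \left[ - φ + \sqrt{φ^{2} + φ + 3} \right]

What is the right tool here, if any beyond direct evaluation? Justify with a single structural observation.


Diagnosis: conjugate multiplication — turning the difference into a conjugate-rationalized ratio makes the limit readable.


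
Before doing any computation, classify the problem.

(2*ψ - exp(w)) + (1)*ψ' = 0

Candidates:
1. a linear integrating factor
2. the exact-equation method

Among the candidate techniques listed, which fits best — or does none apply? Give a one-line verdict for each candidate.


Technique: a linear integrating factor — ψ enters only linearly with coefficient 2; multiply by exp of the integral of 2 and the left side becomes one derivative.
- a linear integrating factor — yes — fits the structure here.
- the exact-equation method: the cross partial derivatives disagree, so no single potential exists.


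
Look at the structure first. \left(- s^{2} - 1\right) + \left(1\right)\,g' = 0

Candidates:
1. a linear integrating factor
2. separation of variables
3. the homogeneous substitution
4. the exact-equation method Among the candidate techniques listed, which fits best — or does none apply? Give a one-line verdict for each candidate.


Technique: no special technique — the slope is a function of s alone, so integrate both sides directly.
- a linear integrating factor: the linear template holds only trivially here (the unknown is absent, so the coefficient is zero) — the method is not the natural label.
- separation of variables — separation is only trivially available — with the unknown absent from the slope this is a direct integration, not a separation problem.
- the homogeneous substitution — the slope does not depend on the ratio of the variables alone.
- the exact-equation method — with the unknown absent from both coefficients, the cross-partial test holds emptily — nothing for the exact method to work on.


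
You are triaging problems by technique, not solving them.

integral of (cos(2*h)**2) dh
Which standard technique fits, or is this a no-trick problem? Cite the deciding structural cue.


Technique: a trigonometric identity — cos(2*h)**2 is the textbook power-reduction case — identities first, antiderivatives second.


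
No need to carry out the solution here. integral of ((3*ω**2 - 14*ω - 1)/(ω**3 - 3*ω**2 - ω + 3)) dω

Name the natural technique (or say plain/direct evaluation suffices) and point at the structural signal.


Method: partial fractions — the bottom, ω**3 - 3*ω**2 - ω + 3, comes apart into simple factors, and a proper rational function over split factors decomposes.


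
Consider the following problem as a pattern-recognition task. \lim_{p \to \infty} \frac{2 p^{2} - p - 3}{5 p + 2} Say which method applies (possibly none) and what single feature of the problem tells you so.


Diagnosis: dominant-term comparison — divide by the highest power of p present: lower-order terms vanish and the dominant ratio remains. Viewed as a single quotient this is an ∞/∞ form — an at-infinity application of l'Hôpital's rule would also resolve it; comparing leading growth reads the answer without differentiating.
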